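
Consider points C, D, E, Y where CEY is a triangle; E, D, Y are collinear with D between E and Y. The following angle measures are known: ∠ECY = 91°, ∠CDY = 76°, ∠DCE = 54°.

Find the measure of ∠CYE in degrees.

1. ∠CDE = 104°  [linear pair at D on EY]
2. ∠CED = 22°  [△CED]
3. ∠CEY = 22°  [D on ray EY]
4. ∠CYE = 67°  [△CEY]

∠CYE = 67°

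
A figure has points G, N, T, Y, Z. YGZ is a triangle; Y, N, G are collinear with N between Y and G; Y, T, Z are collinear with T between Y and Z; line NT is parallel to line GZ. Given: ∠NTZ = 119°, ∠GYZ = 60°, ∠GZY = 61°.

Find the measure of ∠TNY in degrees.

1. ∠NTY = 61°  [linear pair at T on YZ]
2. ∠NYT = 60°  [N on YG, T on YZ]
3. ∠TNY = 59°  [△YNT]

∠TNY = 59°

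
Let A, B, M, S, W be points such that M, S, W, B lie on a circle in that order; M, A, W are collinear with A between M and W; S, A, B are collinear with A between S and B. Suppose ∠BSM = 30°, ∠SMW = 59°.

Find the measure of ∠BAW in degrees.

∠BAW = 91°

1. ∠BWM = 30°  [same arc MB]
2. ∠SBW = 59°  [same arc SW]
3. ∠BAW = 91°  [△WAB]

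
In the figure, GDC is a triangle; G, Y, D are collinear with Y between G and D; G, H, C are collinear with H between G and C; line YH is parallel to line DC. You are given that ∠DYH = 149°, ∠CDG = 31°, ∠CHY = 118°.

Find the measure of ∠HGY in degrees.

∠HGY = 87°

1. ∠GYH = 31°  [linear pair at Y on GD]
2. ∠GHY = 62°  [linear pair at H on GC]
3. ∠HGY = 87°  [△GYH]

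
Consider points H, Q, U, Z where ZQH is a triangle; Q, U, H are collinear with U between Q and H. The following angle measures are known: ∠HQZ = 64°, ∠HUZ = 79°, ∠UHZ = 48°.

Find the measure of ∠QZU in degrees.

∠QZU = 15°

1. ∠UQZ = 64°  [U on ray QH]
2. ∠QUZ = 101°  [linear pair at U on QH]
3. ∠QZU = 15°  [△ZQU]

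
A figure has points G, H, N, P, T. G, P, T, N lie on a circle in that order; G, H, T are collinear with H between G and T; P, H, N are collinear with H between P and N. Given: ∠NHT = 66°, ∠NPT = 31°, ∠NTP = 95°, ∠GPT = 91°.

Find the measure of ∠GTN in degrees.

1. ∠NGT = 31°  [same arc TN]
2. ∠GNT = 89°  [cyclic GPTN, opposite ∠P+∠N]
3. ∠GTN = 60°  [△GTN]

∠GTN = 60°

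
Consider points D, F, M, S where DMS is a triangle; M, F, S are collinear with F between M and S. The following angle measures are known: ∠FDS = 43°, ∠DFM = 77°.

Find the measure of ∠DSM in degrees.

∠DSM = 34°

1. ∠DFS = 103°  [linear pair at F on MS]
2. ∠DSF = 34°  [△DFS]
3. ∠DSM = 34°  [F on ray SM]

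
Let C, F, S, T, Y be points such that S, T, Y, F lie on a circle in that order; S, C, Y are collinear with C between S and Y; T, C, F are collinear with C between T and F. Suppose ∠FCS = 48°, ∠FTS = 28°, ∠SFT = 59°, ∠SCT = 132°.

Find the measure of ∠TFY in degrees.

∠TFY = 20°

1. ∠FCY = 132°  [linear pair at C on SY]
2. ∠FYS = 28°  [same arc SF]
3. ∠TFY = 20°  [△YCF]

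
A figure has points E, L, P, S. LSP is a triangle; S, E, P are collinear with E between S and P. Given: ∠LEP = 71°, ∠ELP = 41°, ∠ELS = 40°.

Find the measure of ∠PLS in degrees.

1. ∠EPL = 68°  [△LEP]
2. ∠LES = 109°  [linear pair at E on SP]
3. ∠ESL = 31°  [△LSE]
4. ∠LPS = 68°  [E on ray PS]
5. ∠LSP = 31°  [E on ray SP]
6. ∠PLS = 81°  [△LSP]

∠PLS = 81°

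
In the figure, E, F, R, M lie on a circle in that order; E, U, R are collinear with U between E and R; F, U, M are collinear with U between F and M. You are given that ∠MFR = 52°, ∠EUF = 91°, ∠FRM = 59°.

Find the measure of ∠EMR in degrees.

1. ∠MER = 52°  [same arc RM]
2. ∠FMR = 69°  [△FRM]
3. ∠MUR = 91°  [vertical angles at U]
4. ∠ERM = 20°  [△RUM]
5. ∠EMR = 108°  [△ERM]

∠EMR = 108°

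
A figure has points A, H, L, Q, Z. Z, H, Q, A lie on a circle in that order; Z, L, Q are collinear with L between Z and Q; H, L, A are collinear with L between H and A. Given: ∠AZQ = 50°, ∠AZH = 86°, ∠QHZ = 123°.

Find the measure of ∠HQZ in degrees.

∠HQZ = 21°

1. ∠AHQ = 50°  [same arc QA]
2. ∠AQH = 94°  [cyclic ZHQA, opposite ∠Z+∠Q]
3. ∠HAQ = 36°  [△HQA]
4. ∠HZQ = 36°  [same arc HQ]
5. ∠HQZ = 21°  [△ZHQ]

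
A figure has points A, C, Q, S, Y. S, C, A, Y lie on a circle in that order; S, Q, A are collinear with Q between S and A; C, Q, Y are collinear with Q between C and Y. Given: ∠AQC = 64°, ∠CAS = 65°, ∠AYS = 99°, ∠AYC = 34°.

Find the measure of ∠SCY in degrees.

1. ∠CQS = 116°  [linear pair at Q on SA]
2. ∠ASC = 34°  [same arc CA]
3. ∠SCY = 30°  [△SQC]

∠SCY = 30°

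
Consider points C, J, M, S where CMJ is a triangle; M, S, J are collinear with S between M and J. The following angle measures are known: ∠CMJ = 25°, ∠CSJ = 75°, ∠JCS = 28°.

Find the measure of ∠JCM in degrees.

1. ∠CJS = 77°  [△CSJ]
2. ∠CJM = 77°  [S on ray JM]
3. ∠JCM = 78°  [△CMJ]

∠JCM = 78°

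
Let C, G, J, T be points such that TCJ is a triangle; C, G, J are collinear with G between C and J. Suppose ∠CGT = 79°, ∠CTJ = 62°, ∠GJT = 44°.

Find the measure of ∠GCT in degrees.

∠GCT = 74°

1. ∠CJT = 44°  [G on ray JC]
2. ∠JCT = 74°  [△TCJ]
3. ∠GCT = 74°  [G on ray CJ]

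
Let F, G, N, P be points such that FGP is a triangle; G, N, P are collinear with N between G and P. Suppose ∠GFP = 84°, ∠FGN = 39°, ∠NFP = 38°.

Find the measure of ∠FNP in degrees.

∠FNP = 85°

1. ∠FGP = 39°  [N on ray GP]
2. ∠FPG = 57°  [△FGP]
3. ∠FPN = 57°  [N on ray PG]
4. ∠FNP = 85°  [△FNP]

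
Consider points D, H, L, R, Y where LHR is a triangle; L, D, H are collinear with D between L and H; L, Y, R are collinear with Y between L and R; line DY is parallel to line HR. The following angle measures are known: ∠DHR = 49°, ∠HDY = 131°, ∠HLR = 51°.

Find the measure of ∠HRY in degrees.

1. ∠LHR = 49°  [D on ray HL]
2. ∠HRL = 80°  [△LHR]
3. ∠HRY = 80°  [Y on ray RL]

∠HRY = 80°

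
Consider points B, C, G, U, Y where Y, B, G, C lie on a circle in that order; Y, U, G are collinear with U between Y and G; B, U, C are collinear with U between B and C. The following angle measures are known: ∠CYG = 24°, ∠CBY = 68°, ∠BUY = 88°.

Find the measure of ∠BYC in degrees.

∠BYC = 48°

1. ∠CBG = 24°  [same arc GC]
2. ∠BUG = 92°  [linear pair at U on YG]
3. ∠BGY = 64°  [△BUG]
4. ∠BCY = 64°  [same arc YB]
5. ∠BYC = 48°  [△YBC]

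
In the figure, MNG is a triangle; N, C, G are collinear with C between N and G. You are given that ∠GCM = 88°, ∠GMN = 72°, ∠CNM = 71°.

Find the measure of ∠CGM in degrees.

∠CGM = 37°

1. ∠GNM = 71°  [C on ray NG]
2. ∠MGN = 37°  [△MNG]
3. ∠CGM = 37°  [C on ray GN]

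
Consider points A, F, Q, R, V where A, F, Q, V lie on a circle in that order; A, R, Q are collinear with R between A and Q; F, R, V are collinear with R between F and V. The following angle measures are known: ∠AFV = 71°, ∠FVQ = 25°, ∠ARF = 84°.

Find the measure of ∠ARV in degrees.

1. ∠AQV = 71°  [same arc AV]
2. ∠QRV = 84°  [△QRV]
3. ∠ARV = 96°  [linear pair at R on AQ]

∠ARV = 96°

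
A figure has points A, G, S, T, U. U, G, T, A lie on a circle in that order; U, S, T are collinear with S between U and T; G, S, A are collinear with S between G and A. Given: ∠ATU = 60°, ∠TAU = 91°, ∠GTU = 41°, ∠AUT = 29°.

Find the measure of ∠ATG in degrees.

∠ATG = 101°

1. ∠TGU = 89°  [cyclic UGTA, opposite ∠G+∠A]
2. ∠GUT = 50°  [△UGT]
3. ∠AGT = 29°  [same arc TA]
4. ∠GAT = 50°  [same arc GT]
5. ∠ATG = 101°  [△GTA]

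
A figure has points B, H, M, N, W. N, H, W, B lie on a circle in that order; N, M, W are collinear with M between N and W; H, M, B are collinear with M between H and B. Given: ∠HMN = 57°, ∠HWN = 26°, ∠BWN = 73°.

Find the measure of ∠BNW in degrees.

1. ∠BMW = 57°  [vertical angles at M]
2. ∠HBN = 26°  [same arc NH]
3. ∠BMN = 123°  [linear pair at M on NW]
4. ∠BNW = 31°  [△NMB]

∠BNW = 31°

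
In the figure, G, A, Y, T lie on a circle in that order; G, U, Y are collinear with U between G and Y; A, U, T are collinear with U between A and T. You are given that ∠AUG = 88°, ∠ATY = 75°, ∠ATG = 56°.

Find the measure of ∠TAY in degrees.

∠TAY = 32°

1. ∠AUY = 92°  [linear pair at U on GY]
2. ∠AYG = 56°  [same arc GA]
3. ∠TAY = 32°  [△AUY]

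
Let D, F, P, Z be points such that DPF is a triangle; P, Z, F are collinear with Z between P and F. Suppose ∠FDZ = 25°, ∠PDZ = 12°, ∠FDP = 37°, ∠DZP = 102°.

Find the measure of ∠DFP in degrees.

1. ∠DPZ = 66°  [△DPZ]
2. ∠DPF = 66°  [Z on ray PF]
3. ∠DFP = 77°  [△DPF]

∠DFP = 77°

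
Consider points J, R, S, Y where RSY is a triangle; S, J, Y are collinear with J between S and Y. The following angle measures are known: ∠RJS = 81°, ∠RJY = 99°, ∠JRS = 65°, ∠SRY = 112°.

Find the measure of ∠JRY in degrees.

∠JRY = 47°

1. ∠JSR = 34°  [△RSJ]
2. ∠RSY = 34°  [J on ray SY]
3. ∠RYS = 34°  [△RSY]
4. ∠JYR = 34°  [J on ray YS]
5. ∠JRY = 47°  [△RJY]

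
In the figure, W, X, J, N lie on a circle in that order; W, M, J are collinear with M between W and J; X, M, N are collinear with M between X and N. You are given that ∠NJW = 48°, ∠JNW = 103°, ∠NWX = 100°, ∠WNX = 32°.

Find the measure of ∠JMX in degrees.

∠JMX = 119°

1. ∠JWN = 29°  [△WJN]
2. ∠WJX = 32°  [same arc WX]
3. ∠JXN = 29°  [same arc JN]
4. ∠JMX = 119°  [△XMJ]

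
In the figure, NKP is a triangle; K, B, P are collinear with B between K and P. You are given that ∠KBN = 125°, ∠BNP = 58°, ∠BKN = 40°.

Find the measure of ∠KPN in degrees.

∠KPN = 67°

1. ∠NBP = 55°  [linear pair at B on KP]
2. ∠BPN = 67°  [△NBP]
3. ∠KPN = 67°  [B on ray PK]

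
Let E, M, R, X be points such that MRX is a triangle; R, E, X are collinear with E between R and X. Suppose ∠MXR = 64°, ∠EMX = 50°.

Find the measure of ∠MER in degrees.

∠MER = 114°

1. ∠EXM = 64°  [E on ray XR]
2. ∠MEX = 66°  [△MEX]
3. ∠MER = 114°  [linear pair at E on RX]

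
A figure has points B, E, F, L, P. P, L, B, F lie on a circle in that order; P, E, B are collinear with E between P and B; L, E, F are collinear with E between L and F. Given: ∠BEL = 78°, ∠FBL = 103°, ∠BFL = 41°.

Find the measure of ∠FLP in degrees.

∠FLP = 37°

1. ∠LEP = 102°  [linear pair at E on PB]
2. ∠BPL = 41°  [same arc LB]
3. ∠FLP = 37°  [△PEL]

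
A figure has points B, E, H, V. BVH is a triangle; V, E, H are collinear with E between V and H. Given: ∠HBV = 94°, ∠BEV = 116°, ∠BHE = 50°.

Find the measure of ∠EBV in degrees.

1. ∠BHV = 50°  [E on ray HV]
2. ∠BVH = 36°  [△BVH]
3. ∠BVE = 36°  [E on ray VH]
4. ∠EBV = 28°  [△BVE]

∠EBV = 28°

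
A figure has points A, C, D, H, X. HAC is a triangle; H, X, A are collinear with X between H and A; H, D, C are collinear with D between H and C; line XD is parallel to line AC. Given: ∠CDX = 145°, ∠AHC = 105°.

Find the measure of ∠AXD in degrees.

1. ∠HDX = 35°  [linear pair at D on HC]
2. ∠DHX = 105°  [X on HA, D on HC]
3. ∠DXH = 40°  [△HXD]
4. ∠AXD = 140°  [linear pair at X on HA]

∠AXD = 140°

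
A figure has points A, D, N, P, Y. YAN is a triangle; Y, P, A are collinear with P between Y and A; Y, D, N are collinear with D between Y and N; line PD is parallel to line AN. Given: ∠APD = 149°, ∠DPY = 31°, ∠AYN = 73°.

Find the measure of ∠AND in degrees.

1. ∠NAY = 31°  [PD∥AN, corresponding at P]
2. ∠ANY = 76°  [△YAN]
3. ∠AND = 76°  [D on ray NY]

∠AND = 76°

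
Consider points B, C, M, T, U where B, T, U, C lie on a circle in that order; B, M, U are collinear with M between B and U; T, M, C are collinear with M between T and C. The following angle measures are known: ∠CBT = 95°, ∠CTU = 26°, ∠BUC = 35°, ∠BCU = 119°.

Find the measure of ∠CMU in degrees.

∠CMU = 76°

1. ∠CUT = 85°  [cyclic BTUC, opposite ∠B+∠U]
2. ∠TCU = 69°  [△TUC]
3. ∠CMU = 76°  [△UMC]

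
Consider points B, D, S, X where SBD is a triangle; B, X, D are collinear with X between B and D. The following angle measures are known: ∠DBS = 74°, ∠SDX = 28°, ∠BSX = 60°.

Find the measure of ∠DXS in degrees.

1. ∠SBX = 74°  [X on ray BD]
2. ∠BXS = 46°  [△SBX]
3. ∠DXS = 134°  [linear pair at X on BD]

∠DXS = 134°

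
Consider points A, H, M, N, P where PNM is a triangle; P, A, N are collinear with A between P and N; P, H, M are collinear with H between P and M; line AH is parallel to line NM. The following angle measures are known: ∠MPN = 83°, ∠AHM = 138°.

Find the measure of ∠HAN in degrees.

1. ∠APH = 83°  [A on PN, H on PM]
2. ∠AHP = 42°  [linear pair at H on PM]
3. ∠HAP = 55°  [△PAH]
4. ∠HAN = 125°  [linear pair at A on PN]

∠HAN = 125°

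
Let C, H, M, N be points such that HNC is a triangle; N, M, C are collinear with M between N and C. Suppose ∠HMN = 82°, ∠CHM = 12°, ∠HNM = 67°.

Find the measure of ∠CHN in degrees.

∠CHN = 43°

1. ∠CMH = 98°  [linear pair at M on NC]
2. ∠HCM = 70°  [△HMC]
3. ∠CNH = 67°  [M on ray NC]
4. ∠HCN = 70°  [M on ray CN]
5. ∠CHN = 43°  [△HNC]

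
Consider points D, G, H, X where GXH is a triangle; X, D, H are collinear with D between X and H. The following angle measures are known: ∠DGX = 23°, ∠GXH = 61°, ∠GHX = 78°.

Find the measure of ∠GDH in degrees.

1. ∠DXG = 61°  [D on ray XH]
2. ∠GDX = 96°  [△GXD]
3. ∠GDH = 84°  [linear pair at D on XH]

∠GDH = 84°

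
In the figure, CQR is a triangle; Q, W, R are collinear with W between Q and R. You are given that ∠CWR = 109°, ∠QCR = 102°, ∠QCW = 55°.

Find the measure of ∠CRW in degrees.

∠CRW = 24°

1. ∠CWQ = 71°  [linear pair at W on QR]
2. ∠CQW = 54°  [△CQW]
3. ∠CQR = 54°  [W on ray QR]
4. ∠CRQ = 24°  [△CQR]
5. ∠CRW = 24°  [W on ray RQ]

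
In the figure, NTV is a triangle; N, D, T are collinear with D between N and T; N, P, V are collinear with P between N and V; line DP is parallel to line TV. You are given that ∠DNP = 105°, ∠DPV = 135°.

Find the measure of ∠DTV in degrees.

1. ∠DPN = 45°  [linear pair at P on NV]
2. ∠NDP = 30°  [△NDP]
3. ∠PDT = 150°  [linear pair at D on NT]
4. ∠DTV = 30°  [DP∥TV, co-interior at T–D]

∠DTV = 30°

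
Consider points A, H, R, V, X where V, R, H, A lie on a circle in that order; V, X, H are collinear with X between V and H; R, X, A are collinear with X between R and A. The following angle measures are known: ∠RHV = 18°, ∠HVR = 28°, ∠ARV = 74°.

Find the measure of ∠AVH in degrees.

1. ∠HRV = 134°  [△VRH]
2. ∠AHV = 74°  [same arc VA]
3. ∠HAV = 46°  [cyclic VRHA, opposite ∠R+∠A]
4. ∠AVH = 60°  [△VHA]

∠AVH = 60°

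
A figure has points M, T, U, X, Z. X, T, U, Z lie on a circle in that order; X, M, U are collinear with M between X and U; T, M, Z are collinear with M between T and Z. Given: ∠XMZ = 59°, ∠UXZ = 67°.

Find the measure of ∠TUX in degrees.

1. ∠TMU = 59°  [vertical angles at M]
2. ∠UTZ = 67°  [same arc UZ]
3. ∠TUX = 54°  [△TMU]

∠TUX = 54°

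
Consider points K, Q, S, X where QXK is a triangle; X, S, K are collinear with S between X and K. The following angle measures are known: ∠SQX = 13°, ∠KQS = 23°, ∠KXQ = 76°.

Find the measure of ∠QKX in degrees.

∠QKX = 68°

1. ∠QXS = 76°  [S on ray XK]
2. ∠QSX = 91°  [△QXS]
3. ∠KSQ = 89°  [linear pair at S on XK]
4. ∠QKS = 68°  [△QSK]
5. ∠QKX = 68°  [S on ray KX]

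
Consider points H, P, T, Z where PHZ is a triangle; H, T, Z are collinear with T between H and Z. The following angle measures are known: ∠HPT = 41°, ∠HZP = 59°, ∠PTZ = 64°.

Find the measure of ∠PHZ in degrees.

∠PHZ = 23°

1. ∠HTP = 116°  [linear pair at T on HZ]
2. ∠PHT = 23°  [△PHT]
3. ∠PHZ = 23°  [T on ray HZ]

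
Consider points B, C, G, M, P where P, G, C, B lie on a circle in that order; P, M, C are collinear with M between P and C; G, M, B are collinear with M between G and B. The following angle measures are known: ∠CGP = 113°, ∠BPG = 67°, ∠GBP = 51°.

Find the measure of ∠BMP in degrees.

∠BMP = 78°

1. ∠CBP = 67°  [cyclic PGCB, opposite ∠G+∠B]
2. ∠BGP = 62°  [△PGB]
3. ∠BCP = 62°  [same arc PB]
4. ∠BPC = 51°  [△PCB]
5. ∠BMP = 78°  [△PMB]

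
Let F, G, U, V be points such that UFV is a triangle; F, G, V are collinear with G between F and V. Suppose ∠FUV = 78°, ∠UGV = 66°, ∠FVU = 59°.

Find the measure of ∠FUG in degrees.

1. ∠UFV = 43°  [△UFV]
2. ∠FGU = 114°  [linear pair at G on FV]
3. ∠GFU = 43°  [G on ray FV]
4. ∠FUG = 23°  [△UFG]

∠FUG = 23°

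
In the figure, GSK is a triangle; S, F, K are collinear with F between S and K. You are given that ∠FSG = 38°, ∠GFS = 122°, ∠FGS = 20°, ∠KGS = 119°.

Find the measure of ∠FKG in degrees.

∠FKG = 23°

1. ∠GSK = 38°  [F on ray SK]
2. ∠GKS = 23°  [△GSK]
3. ∠FKG = 23°  [F on ray KS]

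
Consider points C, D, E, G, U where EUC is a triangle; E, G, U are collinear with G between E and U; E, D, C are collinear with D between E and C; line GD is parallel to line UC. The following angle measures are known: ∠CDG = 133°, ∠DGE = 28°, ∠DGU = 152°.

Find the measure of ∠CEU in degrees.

1. ∠EDG = 47°  [linear pair at D on EC]
2. ∠DEG = 105°  [△EGD]
3. ∠CEU = 105°  [G on EU, D on EC]

∠CEU = 105°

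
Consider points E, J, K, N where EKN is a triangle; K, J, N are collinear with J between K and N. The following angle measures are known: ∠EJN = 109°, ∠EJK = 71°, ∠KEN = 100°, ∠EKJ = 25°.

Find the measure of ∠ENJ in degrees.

∠ENJ = 55°

1. ∠EKN = 25°  [J on ray KN]
2. ∠ENK = 55°  [△EKN]
3. ∠ENJ = 55°  [J on ray NK]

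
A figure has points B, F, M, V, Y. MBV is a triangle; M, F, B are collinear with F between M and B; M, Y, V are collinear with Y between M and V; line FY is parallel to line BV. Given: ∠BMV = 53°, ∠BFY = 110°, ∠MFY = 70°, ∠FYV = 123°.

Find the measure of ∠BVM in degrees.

1. ∠FMY = 53°  [F on MB, Y on MV]
2. ∠FYM = 57°  [△MFY]
3. ∠BVM = 57°  [FY∥BV, corresponding at Y]

∠BVM = 57°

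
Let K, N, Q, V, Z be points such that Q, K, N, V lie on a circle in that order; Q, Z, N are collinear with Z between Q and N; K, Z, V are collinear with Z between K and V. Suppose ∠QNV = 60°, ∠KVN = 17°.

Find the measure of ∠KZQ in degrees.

∠KZQ = 103°

1. ∠QKV = 60°  [same arc QV]
2. ∠KQN = 17°  [same arc KN]
3. ∠KZQ = 103°  [△QZK]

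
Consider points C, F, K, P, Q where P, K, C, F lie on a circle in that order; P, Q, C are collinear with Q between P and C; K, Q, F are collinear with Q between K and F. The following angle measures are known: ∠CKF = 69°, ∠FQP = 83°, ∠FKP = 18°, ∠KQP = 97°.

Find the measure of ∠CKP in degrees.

1. ∠CQK = 83°  [vertical angles at Q]
2. ∠CPK = 65°  [△PQK]
3. ∠KCP = 28°  [△KQC]
4. ∠CKP = 87°  [△PKC]

∠CKP = 87°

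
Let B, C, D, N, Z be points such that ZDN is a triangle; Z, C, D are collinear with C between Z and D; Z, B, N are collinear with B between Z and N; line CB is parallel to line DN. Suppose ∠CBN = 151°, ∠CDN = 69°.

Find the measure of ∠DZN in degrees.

1. ∠CBZ = 29°  [linear pair at B on ZN]
2. ∠NDZ = 69°  [C on ray DZ]
3. ∠DNZ = 29°  [CB∥DN, corresponding at B]
4. ∠DZN = 82°  [△ZDN]

∠DZN = 82°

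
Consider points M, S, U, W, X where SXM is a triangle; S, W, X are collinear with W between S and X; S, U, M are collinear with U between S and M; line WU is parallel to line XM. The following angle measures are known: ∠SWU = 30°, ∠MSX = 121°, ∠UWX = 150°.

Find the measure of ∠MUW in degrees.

1. ∠MXS = 30°  [WU∥XM, corresponding at W]
2. ∠SMX = 29°  [△SXM]
3. ∠SUW = 29°  [WU∥XM, corresponding at U]
4. ∠MUW = 151°  [linear pair at U on SM]

∠MUW = 151°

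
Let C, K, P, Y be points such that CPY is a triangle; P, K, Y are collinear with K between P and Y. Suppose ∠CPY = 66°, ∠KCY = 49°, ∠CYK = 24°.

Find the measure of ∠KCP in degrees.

∠KCP = 41°

1. ∠CPK = 66°  [K on ray PY]
2. ∠CKY = 107°  [△CKY]
3. ∠CKP = 73°  [linear pair at K on PY]
4. ∠KCP = 41°  [△CPK]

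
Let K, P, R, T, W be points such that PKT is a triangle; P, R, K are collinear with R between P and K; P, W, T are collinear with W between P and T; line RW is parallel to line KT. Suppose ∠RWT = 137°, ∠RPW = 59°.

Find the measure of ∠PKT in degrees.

1. ∠PWR = 43°  [linear pair at W on PT]
2. ∠PRW = 78°  [△PRW]
3. ∠PKT = 78°  [RW∥KT, corresponding at R]

∠PKT = 78°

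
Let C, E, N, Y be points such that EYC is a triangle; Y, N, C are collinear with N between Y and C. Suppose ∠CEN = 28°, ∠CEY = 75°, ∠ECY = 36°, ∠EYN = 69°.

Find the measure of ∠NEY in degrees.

∠NEY = 47°

1. ∠ECN = 36°  [N on ray CY]
2. ∠CNE = 116°  [△ENC]
3. ∠ENY = 64°  [linear pair at N on YC]
4. ∠NEY = 47°  [△EYN]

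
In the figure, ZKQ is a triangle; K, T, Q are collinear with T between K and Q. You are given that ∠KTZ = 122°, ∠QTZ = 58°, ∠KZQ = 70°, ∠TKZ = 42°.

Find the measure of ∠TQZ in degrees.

1. ∠QKZ = 42°  [T on ray KQ]
2. ∠KQZ = 68°  [△ZKQ]
3. ∠TQZ = 68°  [T on ray QK]

∠TQZ = 68°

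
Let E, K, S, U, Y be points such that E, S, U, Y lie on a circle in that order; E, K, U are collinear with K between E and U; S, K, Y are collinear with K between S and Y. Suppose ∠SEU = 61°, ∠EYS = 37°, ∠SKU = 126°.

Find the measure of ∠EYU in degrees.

1. ∠EUS = 37°  [same arc ES]
2. ∠ESU = 82°  [△ESU]
3. ∠EYU = 98°  [cyclic ESUY, opposite ∠S+∠Y]

∠EYU = 98°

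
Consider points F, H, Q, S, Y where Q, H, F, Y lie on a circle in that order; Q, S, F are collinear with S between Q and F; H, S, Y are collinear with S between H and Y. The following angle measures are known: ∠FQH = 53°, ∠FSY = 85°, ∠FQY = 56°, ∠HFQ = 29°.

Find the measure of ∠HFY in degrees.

∠HFY = 71°

1. ∠FYH = 53°  [same arc HF]
2. ∠FHY = 56°  [same arc FY]
3. ∠HFY = 71°  [△HFY]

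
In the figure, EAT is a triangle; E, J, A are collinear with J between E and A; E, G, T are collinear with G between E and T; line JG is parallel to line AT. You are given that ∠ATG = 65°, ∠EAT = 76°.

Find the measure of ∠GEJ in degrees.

1. ∠ATE = 65°  [G on ray TE]
2. ∠AET = 39°  [△EAT]
3. ∠GEJ = 39°  [J on EA, G on ET]

∠GEJ = 39°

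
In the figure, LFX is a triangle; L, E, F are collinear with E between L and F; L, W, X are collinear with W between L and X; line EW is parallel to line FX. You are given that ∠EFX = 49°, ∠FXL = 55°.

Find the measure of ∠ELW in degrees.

∠ELW = 76°

1. ∠LFX = 49°  [E on ray FL]
2. ∠FLX = 76°  [△LFX]
3. ∠ELW = 76°  [E on LF, W on LX]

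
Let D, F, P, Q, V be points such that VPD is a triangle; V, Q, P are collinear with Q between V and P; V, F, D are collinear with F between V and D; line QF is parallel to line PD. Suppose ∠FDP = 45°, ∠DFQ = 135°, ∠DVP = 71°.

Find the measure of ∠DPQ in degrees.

∠DPQ = 64°

1. ∠PDV = 45°  [F on ray DV]
2. ∠DPV = 64°  [△VPD]
3. ∠DPQ = 64°  [Q on ray PV]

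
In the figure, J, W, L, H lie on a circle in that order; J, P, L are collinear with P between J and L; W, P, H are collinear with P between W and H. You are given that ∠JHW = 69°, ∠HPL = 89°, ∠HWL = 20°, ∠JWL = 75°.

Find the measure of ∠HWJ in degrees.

∠HWJ = 55°

1. ∠JLW = 69°  [same arc JW]
2. ∠JPW = 89°  [vertical angles at P]
3. ∠LJW = 36°  [△JWL]
4. ∠HWJ = 55°  [△JPW]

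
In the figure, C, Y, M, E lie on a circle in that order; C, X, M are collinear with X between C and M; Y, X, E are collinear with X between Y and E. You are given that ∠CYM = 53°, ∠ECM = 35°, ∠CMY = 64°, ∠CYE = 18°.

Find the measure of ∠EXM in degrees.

1. ∠CEM = 127°  [cyclic CYME, opposite ∠Y+∠E]
2. ∠MCY = 63°  [△CYM]
3. ∠CME = 18°  [△CME]
4. ∠MEY = 63°  [same arc YM]
5. ∠EXM = 99°  [△MXE]

∠EXM = 99°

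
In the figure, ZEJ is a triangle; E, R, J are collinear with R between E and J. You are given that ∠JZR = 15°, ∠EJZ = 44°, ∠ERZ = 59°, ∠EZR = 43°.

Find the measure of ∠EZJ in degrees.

1. ∠REZ = 78°  [△ZER]
2. ∠JEZ = 78°  [R on ray EJ]
3. ∠EZJ = 58°  [△ZEJ]

∠EZJ = 58°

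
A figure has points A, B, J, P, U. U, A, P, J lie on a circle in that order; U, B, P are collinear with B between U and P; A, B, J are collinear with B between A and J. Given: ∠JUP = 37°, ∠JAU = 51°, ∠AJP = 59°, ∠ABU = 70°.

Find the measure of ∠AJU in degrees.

∠AJU = 33°

1. ∠JAP = 37°  [same arc PJ]
2. ∠ABP = 110°  [linear pair at B on UP]
3. ∠APU = 33°  [△ABP]
4. ∠AJU = 33°  [same arc UA]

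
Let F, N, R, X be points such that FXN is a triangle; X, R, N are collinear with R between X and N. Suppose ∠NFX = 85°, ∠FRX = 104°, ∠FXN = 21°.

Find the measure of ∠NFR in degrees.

1. ∠FNX = 74°  [△FXN]
2. ∠FRN = 76°  [linear pair at R on XN]
3. ∠FNR = 74°  [R on ray NX]
4. ∠NFR = 30°  [△FRN]

∠NFR = 30°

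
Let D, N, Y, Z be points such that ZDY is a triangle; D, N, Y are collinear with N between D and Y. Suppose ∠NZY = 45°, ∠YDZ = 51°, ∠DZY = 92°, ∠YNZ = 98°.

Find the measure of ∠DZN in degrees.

∠DZN = 47°

1. ∠NDZ = 51°  [N on ray DY]
2. ∠DNZ = 82°  [linear pair at N on DY]
3. ∠DZN = 47°  [△ZDN]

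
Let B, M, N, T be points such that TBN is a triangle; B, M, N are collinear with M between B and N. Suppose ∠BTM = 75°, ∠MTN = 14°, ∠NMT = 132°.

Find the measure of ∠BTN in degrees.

1. ∠MNT = 34°  [△TMN]
2. ∠BMT = 48°  [linear pair at M on BN]
3. ∠BNT = 34°  [M on ray NB]
4. ∠MBT = 57°  [△TBM]
5. ∠NBT = 57°  [M on ray BN]
6. ∠BTN = 89°  [△TBN]

∠BTN = 89°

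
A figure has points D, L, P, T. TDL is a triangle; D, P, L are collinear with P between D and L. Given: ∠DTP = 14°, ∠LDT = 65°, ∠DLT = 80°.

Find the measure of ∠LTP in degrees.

∠LTP = 21°

1. ∠PDT = 65°  [P on ray DL]
2. ∠PLT = 80°  [P on ray LD]
3. ∠DPT = 101°  [△TDP]
4. ∠LPT = 79°  [linear pair at P on DL]
5. ∠LTP = 21°  [△TPL]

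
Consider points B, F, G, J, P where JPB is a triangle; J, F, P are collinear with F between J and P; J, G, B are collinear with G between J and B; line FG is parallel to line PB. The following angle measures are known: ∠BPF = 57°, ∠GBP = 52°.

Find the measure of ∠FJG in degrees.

∠FJG = 71°

1. ∠BPJ = 57°  [F on ray PJ]
2. ∠JBP = 52°  [G on ray BJ]
3. ∠BJP = 71°  [△JPB]
4. ∠FJG = 71°  [F on JP, G on JB]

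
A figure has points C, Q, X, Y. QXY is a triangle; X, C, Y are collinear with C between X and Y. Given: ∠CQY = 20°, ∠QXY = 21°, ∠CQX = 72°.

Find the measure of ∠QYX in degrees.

1. ∠CXQ = 21°  [C on ray XY]
2. ∠QCX = 87°  [△QXC]
3. ∠QCY = 93°  [linear pair at C on XY]
4. ∠CYQ = 67°  [△QCY]
5. ∠QYX = 67°  [C on ray YX]

∠QYX = 67°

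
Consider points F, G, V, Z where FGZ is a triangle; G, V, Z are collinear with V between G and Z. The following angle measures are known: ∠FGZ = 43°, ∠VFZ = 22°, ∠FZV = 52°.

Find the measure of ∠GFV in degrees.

1. ∠FGV = 43°  [V on ray GZ]
2. ∠FVZ = 106°  [△FVZ]
3. ∠FVG = 74°  [linear pair at V on GZ]
4. ∠GFV = 63°  [△FGV]

∠GFV = 63°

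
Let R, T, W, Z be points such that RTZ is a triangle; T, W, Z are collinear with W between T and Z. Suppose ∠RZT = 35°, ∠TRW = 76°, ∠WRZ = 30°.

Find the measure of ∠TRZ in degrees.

1. ∠RZW = 35°  [W on ray ZT]
2. ∠RWZ = 115°  [△RWZ]
3. ∠RWT = 65°  [linear pair at W on TZ]
4. ∠RTW = 39°  [△RTW]
5. ∠RTZ = 39°  [W on ray TZ]
6. ∠TRZ = 106°  [△RTZ]

∠TRZ = 106°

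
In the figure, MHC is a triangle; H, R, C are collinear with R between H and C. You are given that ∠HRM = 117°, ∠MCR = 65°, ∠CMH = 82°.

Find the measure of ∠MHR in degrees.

1. ∠HCM = 65°  [R on ray CH]
2. ∠CHM = 33°  [△MHC]
3. ∠MHR = 33°  [R on ray HC]

∠MHR = 33°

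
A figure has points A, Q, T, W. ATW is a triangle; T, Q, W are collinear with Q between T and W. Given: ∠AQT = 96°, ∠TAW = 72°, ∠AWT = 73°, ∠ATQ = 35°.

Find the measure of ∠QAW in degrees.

∠QAW = 23°

1. ∠AQW = 84°  [linear pair at Q on TW]
2. ∠AWQ = 73°  [Q on ray WT]
3. ∠QAW = 23°  [△AQW]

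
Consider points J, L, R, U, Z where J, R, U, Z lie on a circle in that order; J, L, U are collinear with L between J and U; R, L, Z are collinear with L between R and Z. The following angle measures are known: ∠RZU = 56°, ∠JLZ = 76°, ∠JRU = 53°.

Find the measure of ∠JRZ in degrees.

1. ∠RJU = 56°  [same arc RU]
2. ∠RLU = 76°  [vertical angles at L]
3. ∠JLR = 104°  [linear pair at L on JU]
4. ∠JRZ = 20°  [△JLR]

∠JRZ = 20°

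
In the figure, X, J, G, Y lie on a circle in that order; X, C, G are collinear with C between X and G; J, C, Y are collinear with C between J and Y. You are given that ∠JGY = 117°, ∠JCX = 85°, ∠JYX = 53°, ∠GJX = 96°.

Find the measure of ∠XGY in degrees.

∠XGY = 64°

1. ∠JXY = 63°  [cyclic XJGY, opposite ∠X+∠G]
2. ∠XJY = 64°  [△XJY]
3. ∠XGY = 64°  [same arc XY]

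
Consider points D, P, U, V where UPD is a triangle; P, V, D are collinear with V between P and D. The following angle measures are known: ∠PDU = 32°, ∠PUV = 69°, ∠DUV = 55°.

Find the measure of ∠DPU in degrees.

∠DPU = 24°

1. ∠UDV = 32°  [V on ray DP]
2. ∠DVU = 93°  [△UVD]
3. ∠PVU = 87°  [linear pair at V on PD]
4. ∠UPV = 24°  [△UPV]
5. ∠DPU = 24°  [V on ray PD]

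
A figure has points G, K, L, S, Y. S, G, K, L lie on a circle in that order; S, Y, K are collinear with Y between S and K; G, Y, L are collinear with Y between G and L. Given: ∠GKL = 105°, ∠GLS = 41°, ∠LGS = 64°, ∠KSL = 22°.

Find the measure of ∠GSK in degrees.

∠GSK = 53°

1. ∠LYS = 117°  [△SYL]
2. ∠LKS = 64°  [same arc SL]
3. ∠KYL = 63°  [linear pair at Y on SK]
4. ∠GLK = 53°  [△KYL]
5. ∠GSK = 53°  [same arc GK]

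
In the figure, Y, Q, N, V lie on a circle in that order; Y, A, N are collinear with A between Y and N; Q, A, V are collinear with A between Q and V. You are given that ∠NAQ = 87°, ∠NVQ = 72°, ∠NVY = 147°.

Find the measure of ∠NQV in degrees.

∠NQV = 18°

1. ∠NYQ = 72°  [same arc QN]
2. ∠NQY = 33°  [cyclic YQNV, opposite ∠Q+∠V]
3. ∠QNY = 75°  [△YQN]
4. ∠NQV = 18°  [△QAN]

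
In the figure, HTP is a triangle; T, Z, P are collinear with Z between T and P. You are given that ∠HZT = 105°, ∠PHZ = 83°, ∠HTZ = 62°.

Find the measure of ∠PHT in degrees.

1. ∠HZP = 75°  [linear pair at Z on TP]
2. ∠HPZ = 22°  [△HZP]
3. ∠HTP = 62°  [Z on ray TP]
4. ∠HPT = 22°  [Z on ray PT]
5. ∠PHT = 96°  [△HTP]

∠PHT = 96°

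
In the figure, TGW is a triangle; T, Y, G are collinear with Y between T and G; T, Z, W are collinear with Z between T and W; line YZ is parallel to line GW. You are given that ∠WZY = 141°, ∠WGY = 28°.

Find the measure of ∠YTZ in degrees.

1. ∠TZY = 39°  [linear pair at Z on TW]
2. ∠TGW = 28°  [Y on ray GT]
3. ∠GWT = 39°  [YZ∥GW, corresponding at Z]
4. ∠GTW = 113°  [△TGW]
5. ∠YTZ = 113°  [Y on TG, Z on TW]

∠YTZ = 113°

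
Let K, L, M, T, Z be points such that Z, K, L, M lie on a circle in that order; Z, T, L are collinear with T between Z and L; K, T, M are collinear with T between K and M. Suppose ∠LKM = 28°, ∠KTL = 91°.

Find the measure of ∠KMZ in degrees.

1. ∠LZM = 28°  [same arc LM]
2. ∠MTZ = 91°  [vertical angles at T]
3. ∠KMZ = 61°  [△ZTM]

∠KMZ = 61°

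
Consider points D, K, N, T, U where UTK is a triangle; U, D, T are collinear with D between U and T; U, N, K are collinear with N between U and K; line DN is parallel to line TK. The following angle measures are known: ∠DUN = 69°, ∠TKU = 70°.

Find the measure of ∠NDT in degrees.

∠NDT = 139°

1. ∠KUT = 69°  [D on UT, N on UK]
2. ∠KTU = 41°  [△UTK]
3. ∠NDU = 41°  [DN∥TK, corresponding at D]
4. ∠NDT = 139°  [linear pair at D on UT]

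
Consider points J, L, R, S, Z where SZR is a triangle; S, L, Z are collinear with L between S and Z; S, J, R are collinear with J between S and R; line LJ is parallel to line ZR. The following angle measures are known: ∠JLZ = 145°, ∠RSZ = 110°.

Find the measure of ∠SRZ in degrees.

1. ∠JLS = 35°  [linear pair at L on SZ]
2. ∠JSL = 110°  [L on SZ, J on SR]
3. ∠LJS = 35°  [△SLJ]
4. ∠SRZ = 35°  [LJ∥ZR, corresponding at J]

∠SRZ = 35°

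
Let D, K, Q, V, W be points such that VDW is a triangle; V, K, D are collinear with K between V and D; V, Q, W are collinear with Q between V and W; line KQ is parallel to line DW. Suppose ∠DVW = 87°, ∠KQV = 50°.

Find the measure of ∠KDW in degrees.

∠KDW = 43°

1. ∠KVQ = 87°  [K on VD, Q on VW]
2. ∠QKV = 43°  [△VKQ]
3. ∠DKQ = 137°  [linear pair at K on VD]
4. ∠KDW = 43°  [KQ∥DW, co-interior at D–K]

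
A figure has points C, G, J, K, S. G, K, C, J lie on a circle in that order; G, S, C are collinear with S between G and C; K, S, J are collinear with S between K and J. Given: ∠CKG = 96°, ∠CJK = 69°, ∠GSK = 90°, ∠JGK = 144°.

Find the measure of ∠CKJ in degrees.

1. ∠CGK = 69°  [same arc KC]
2. ∠CSK = 90°  [linear pair at S on GC]
3. ∠GCK = 15°  [△GKC]
4. ∠CKJ = 75°  [△KSC]

∠CKJ = 75°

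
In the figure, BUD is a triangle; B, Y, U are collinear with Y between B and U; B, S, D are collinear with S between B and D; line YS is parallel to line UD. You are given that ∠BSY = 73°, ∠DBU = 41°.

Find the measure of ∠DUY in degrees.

∠DUY = 66°

1. ∠BDU = 73°  [YS∥UD, corresponding at S]
2. ∠BUD = 66°  [△BUD]
3. ∠DUY = 66°  [Y on ray UB]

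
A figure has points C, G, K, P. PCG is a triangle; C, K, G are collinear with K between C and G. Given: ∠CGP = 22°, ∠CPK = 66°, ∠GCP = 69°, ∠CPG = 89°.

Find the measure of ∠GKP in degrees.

1. ∠KCP = 69°  [K on ray CG]
2. ∠CKP = 45°  [△PCK]
3. ∠GKP = 135°  [linear pair at K on CG]

∠GKP = 135°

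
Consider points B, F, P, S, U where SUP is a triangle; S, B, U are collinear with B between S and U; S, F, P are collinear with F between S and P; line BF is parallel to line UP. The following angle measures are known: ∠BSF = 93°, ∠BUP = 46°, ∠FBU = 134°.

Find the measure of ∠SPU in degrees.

1. ∠PSU = 93°  [B on SU, F on SP]
2. ∠PUS = 46°  [B on ray US]
3. ∠SPU = 41°  [△SUP]

∠SPU = 41°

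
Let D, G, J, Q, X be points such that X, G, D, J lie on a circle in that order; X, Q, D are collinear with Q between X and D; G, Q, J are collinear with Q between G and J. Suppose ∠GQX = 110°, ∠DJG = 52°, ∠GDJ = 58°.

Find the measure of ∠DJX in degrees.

∠DJX = 92°

1. ∠DQJ = 110°  [vertical angles at Q]
2. ∠DGJ = 70°  [△GDJ]
3. ∠JDX = 18°  [△DQJ]
4. ∠DXJ = 70°  [same arc DJ]
5. ∠DJX = 92°  [△XDJ]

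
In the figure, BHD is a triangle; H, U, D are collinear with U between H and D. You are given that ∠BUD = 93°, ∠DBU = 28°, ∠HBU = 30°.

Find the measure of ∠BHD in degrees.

1. ∠BUH = 87°  [linear pair at U on HD]
2. ∠BHU = 63°  [△BHU]
3. ∠BHD = 63°  [U on ray HD]

∠BHD = 63°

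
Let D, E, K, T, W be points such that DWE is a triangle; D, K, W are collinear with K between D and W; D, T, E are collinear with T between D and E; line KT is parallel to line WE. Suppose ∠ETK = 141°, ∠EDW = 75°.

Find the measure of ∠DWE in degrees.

1. ∠DTK = 39°  [linear pair at T on DE]
2. ∠KDT = 75°  [K on DW, T on DE]
3. ∠DKT = 66°  [△DKT]
4. ∠DWE = 66°  [KT∥WE, corresponding at K]

∠DWE = 66°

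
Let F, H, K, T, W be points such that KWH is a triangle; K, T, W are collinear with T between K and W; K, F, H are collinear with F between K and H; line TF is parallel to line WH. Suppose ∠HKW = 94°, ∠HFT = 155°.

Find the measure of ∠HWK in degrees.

1. ∠FKT = 94°  [T on KW, F on KH]
2. ∠KFT = 25°  [linear pair at F on KH]
3. ∠FTK = 61°  [△KTF]
4. ∠HWK = 61°  [TF∥WH, corresponding at T]

∠HWK = 61°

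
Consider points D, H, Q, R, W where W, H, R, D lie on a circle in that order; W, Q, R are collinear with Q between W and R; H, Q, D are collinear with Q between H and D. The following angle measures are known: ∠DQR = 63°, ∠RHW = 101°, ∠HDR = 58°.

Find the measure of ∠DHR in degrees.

∠DHR = 42°

1. ∠HQW = 63°  [vertical angles at Q]
2. ∠HWR = 58°  [same arc HR]
3. ∠HQR = 117°  [linear pair at Q on WR]
4. ∠HRW = 21°  [△WHR]
5. ∠DHR = 42°  [△HQR]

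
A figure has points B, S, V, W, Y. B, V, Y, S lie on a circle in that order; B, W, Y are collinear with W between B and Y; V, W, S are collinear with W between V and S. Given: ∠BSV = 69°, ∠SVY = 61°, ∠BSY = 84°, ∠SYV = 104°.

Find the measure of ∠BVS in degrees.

∠BVS = 35°

1. ∠SBY = 61°  [same arc YS]
2. ∠BYS = 35°  [△BYS]
3. ∠BVS = 35°  [same arc BS]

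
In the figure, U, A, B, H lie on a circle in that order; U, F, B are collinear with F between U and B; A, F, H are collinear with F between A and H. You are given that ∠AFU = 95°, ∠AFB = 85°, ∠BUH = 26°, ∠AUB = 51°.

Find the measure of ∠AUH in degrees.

1. ∠HAU = 34°  [△UFA]
2. ∠HFU = 85°  [vertical angles at F]
3. ∠AHU = 69°  [△UFH]
4. ∠AUH = 77°  [△UAH]

∠AUH = 77°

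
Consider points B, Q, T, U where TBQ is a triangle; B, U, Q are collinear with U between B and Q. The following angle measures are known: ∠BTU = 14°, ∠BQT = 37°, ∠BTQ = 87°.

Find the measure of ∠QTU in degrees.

1. ∠QBT = 56°  [△TBQ]
2. ∠TQU = 37°  [U on ray QB]
3. ∠TBU = 56°  [U on ray BQ]
4. ∠BUT = 110°  [△TBU]
5. ∠QUT = 70°  [linear pair at U on BQ]
6. ∠QTU = 73°  [△TUQ]

∠QTU = 73°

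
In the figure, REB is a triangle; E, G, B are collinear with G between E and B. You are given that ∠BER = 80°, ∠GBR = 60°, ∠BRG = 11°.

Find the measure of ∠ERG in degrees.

∠ERG = 29°

1. ∠GER = 80°  [G on ray EB]
2. ∠BGR = 109°  [△RGB]
3. ∠EGR = 71°  [linear pair at G on EB]
4. ∠ERG = 29°  [△REG]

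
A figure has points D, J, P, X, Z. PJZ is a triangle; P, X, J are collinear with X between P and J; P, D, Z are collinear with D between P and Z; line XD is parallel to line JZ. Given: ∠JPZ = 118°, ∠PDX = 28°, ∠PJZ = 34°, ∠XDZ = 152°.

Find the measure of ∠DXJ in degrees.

1. ∠DPX = 118°  [X on PJ, D on PZ]
2. ∠DXP = 34°  [△PXD]
3. ∠DXJ = 146°  [linear pair at X on PJ]

∠DXJ = 146°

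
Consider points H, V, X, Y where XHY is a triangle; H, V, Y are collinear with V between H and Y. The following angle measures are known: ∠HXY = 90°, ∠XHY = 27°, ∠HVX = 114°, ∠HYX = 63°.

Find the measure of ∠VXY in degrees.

1. ∠XVY = 66°  [linear pair at V on HY]
2. ∠VYX = 63°  [V on ray YH]
3. ∠VXY = 51°  [△XVY]

∠VXY = 51°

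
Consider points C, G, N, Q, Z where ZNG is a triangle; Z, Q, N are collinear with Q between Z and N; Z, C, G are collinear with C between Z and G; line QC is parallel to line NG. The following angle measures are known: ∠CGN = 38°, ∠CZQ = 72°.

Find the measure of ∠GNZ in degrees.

∠GNZ = 70°

1. ∠NGZ = 38°  [C on ray GZ]
2. ∠GZN = 72°  [Q on ZN, C on ZG]
3. ∠GNZ = 70°  [△ZNG]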